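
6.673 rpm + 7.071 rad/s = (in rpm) 74.2. Check: 1 rpm = 0.10471976 rad/s, so 6.673 rpm = 6.673 * 0.10471976 = 0.69879493 rad/s. 7.071 rad/s is already in rad/s. Sum: 0.69879493 + 7.071 = 7.7697949 rad/s. 1 rpm = 0.10471976 rad/s, so 7.7697949 rad/s = 7.7697949 / 0.10471976 = 74.196076 rpm ≈ 74.2 rpm (4 s.f.).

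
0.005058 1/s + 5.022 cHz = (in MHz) 0.005058 1/s = 0.005058 Hz. 1 cHz = 0.01 Hz, so 5.022 cHz = 5.022 * 0.01 = 0.05022 Hz. Sum: 0.005058 + 0.05022 = 0.055278 Hz. 1 MHz = 1000000 Hz, so 0.055278 Hz = 0.055278 / 1000000 = 5.5278e-08 MHz ≈ 5.528e-08 MHz (4 s.f.). Final answer: 5.528e-08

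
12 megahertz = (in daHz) 1.2e+06. Check: 1 megahertz = 1000000 Hz, so 12 megahertz = 12 * 1000000 = 12000000 Hz. 1 daHz = 10 Hz, so 12000000 Hz = 12000000 / 10 = 1200000 daHz ≈ 1.2e+06 daHz (4 s.f.).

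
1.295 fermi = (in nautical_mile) 1 fermi = 1e-15 m, so 1.295 fermi = 1.295 * 1e-15 = 1.295e-15 m. 1 nautical_mile = 1852 m, so 1.295e-15 m = 1.295e-15 / 1852 = 6.9924406e-19 nautical_mile ≈ 6.992e-19 nautical_mile (4 s.f.). Final answer: 6.992e-19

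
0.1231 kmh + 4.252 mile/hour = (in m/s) 1.935. Check: 1 kmh = 0.27777778 m/s, so 0.1231 kmh = 0.1231 * 0.27777778 = 0.034194444 m/s. 1 mile/hour = 0.44704 m/s, so 4.252 mile/hour = 4.252 * 0.44704 = 1.9008141 m/s. Sum: 0.034194444 + 1.9008141 = 1.9350085 m/s. Result: 1.9350085 m/s ≈ 1.935 m/s (4 s.f.).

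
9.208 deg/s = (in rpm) 1.535. Check: 1 deg/s = 0.017453293 rad/s, so 9.208 deg/s = 9.208 * 0.017453293 = 0.16070992 rad/s. 1 rpm = 0.10471976 rad/s, so 0.16070992 rad/s = 0.16070992 / 0.10471976 = 1.5346667 rpm ≈ 1.535 rpm (4 s.f.).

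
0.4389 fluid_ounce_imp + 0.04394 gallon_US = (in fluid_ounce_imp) 6.293. Check: 1 fluid_ounce_imp = 2.8413063e-05 m^3, so 0.4389 fluid_ounce_imp = 0.4389 * 2.8413063e-05 = 1.2470493e-05 m^3. 1 gallon_US = 0.0037854118 m^3, so 0.04394 gallon_US = 0.04394 * 0.0037854118 = 0.00016633099 m^3. Sum: 1.2470493e-05 + 0.00016633099 = 0.00017880149 m^3. 1 fluid_ounce_imp = 2.8413063e-05 m^3, so 0.00017880149 m^3 = 0.00017880149 / 2.8413063e-05 = 6.2929326 fluid_ounce_imp ≈ 6.293 fluid_ounce_imp (4 s.f.).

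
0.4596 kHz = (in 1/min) 2.758e+04. Check: 1 kHz = 1000 Hz, so 0.4596 kHz = 0.4596 * 1000 = 459.6 Hz. 1 1/min = 0.016666667 Hz, so 459.6 Hz = 459.6 / 0.016666667 = 27576 1/min ≈ 2.758e+04 1/min (4 s.f.).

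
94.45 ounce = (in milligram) 2.678e+06. Check: 1 ounce = 0.028349523 kg, so 94.45 ounce = 94.45 * 0.028349523 = 2.6776125 kg. 1 milligram = 1e-06 kg, so 2.6776125 kg = 2.6776125 / 1e-06 = 2677612.5 milligram ≈ 2.678e+06 milligram (4 s.f.).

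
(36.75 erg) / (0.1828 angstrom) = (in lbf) 4.52e+04. Check: 1 erg = 1e-07 J, so 36.75 erg = 36.75 * 1e-07 = 3.675e-06 J. 1 angstrom = 1e-10 m, so 0.1828 angstrom = 0.1828 * 1e-10 = 1.828e-11 m. Combine: 3.675e-06 J / 1.828e-11 m = 201039.39 N. 1 lbf = 4.4482216 N, so 201039.39 N = 201039.39 / 4.4482216 = 45195.452 lbf ≈ 4.52e+04 lbf (4 s.f.).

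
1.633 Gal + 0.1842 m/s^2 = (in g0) 1 Gal = 0.01 m/s^2, so 1.633 Gal = 1.633 * 0.01 = 0.01633 m/s^2. 0.1842 m/s^2 is already in m/s^2. Sum: 0.01633 + 0.1842 = 0.20053 m/s^2. 1 g0 = 9.80665 m/s^2, so 0.20053 m/s^2 = 0.20053 / 9.80665 = 0.020448369 g0 ≈ 0.02045 g0 (4 s.f.). Final answer: 0.02045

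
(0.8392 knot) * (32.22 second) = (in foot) 45.64. Check: 1 knot = 0.51444444 m/s, so 0.8392 knot = 0.8392 * 0.51444444 = 0.43172178 m/s. 32.22 second = 32.22 s. Combine: 0.43172178 m/s * 32.22 s = 13.910076 m. 1 foot = 0.3048 m, so 13.910076 m = 13.910076 / 0.3048 = 45.636731 foot ≈ 45.64 foot (4 s.f.).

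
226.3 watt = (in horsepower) 226.3 watt = 226.3 W. 1 horsepower = 745.69987 W, so 226.3 W = 226.3 / 745.69987 = 0.3034733 horsepower ≈ 0.3035 horsepower (4 s.f.). Final answer: 0.3035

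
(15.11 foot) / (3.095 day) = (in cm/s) 1 foot = 0.3048 m, so 15.11 foot = 15.11 * 0.3048 = 4.605528 m. 1 day = 86400 s, so 3.095 day = 3.095 * 86400 = 267408 s. Combine: 4.605528 m / 267408 s = 1.722285e-05 m/s. 1 cm/s = 0.01 m/s, so 1.722285e-05 m/s = 1.722285e-05 / 0.01 = 0.001722285 cm/s ≈ 0.001722 cm/s (4 s.f.). Final answer: 0.001722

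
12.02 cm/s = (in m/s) 0.1202. Check: 1 cm/s = 0.01 m/s, so 12.02 cm/s = 12.02 * 0.01 = 0.1202 m/s. Result: 0.1202 m/s.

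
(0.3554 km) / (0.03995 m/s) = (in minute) 1 km = 1000 m, so 0.3554 km = 0.3554 * 1000 = 355.4 m. 0.03995 m/s is already in m/s. Combine: 355.4 m / 0.03995 m/s = 8896.1202 s. 1 minute = 60 s, so 8896.1202 s = 8896.1202 / 60 = 148.26867 minute ≈ 148.3 minute (4 s.f.). Final answer: 148.3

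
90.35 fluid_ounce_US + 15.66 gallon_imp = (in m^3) 1 fluid_ounce_US = 2.957353e-05 m^3, so 90.35 fluid_ounce_US = 90.35 * 2.957353e-05 = 0.0026719684 m^3. 1 gallon_imp = 0.00454609 m^3, so 15.66 gallon_imp = 15.66 * 0.00454609 = 0.071191769 m^3. Sum: 0.0026719684 + 0.071191769 = 0.073863738 m^3. Result: 0.073863738 m^3 ≈ 0.07386 m^3 (4 s.f.). Final answer: 0.07386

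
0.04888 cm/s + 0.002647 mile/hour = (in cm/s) 0.1672. Check: 1 cm/s = 0.01 m/s, so 0.04888 cm/s = 0.04888 * 0.01 = 0.0004888 m/s. 1 mile/hour = 0.44704 m/s, so 0.002647 mile/hour = 0.002647 * 0.44704 = 0.0011833149 m/s. Sum: 0.0004888 + 0.0011833149 = 0.0016721149 m/s. 1 cm/s = 0.01 m/s, so 0.0016721149 m/s = 0.0016721149 / 0.01 = 0.16721149 cm/s ≈ 0.1672 cm/s (4 s.f.).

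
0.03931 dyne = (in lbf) 1 dyne = 1e-05 N, so 0.03931 dyne = 0.03931 * 1e-05 = 3.931e-07 N. 1 lbf = 4.4482216 N, so 3.931e-07 N = 3.931e-07 / 4.4482216 = 8.8372396e-08 lbf ≈ 8.837e-08 lbf (4 s.f.). Final answer: 8.837e-08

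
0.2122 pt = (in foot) 0.0002456. Check: 1 pt = 0.00035277778 m, so 0.2122 pt = 0.2122 * 0.00035277778 = 7.4859444e-05 m. 1 foot = 0.3048 m, so 7.4859444e-05 m = 7.4859444e-05 / 0.3048 = 0.00024560185 foot ≈ 0.0002456 foot (4 s.f.).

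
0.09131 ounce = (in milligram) 2589. Check: 1 ounce = 0.028349523 kg, so 0.09131 ounce = 0.09131 * 0.028349523 = 0.002588595 kg. 1 milligram = 1e-06 kg, so 0.002588595 kg = 0.002588595 / 1e-06 = 2588.595 milligram ≈ 2589 milligram (4 s.f.).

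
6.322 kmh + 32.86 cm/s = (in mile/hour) 4.663. Check: 1 kmh = 0.27777778 m/s, so 6.322 kmh = 6.322 * 0.27777778 = 1.7561111 m/s. 1 cm/s = 0.01 m/s, so 32.86 cm/s = 32.86 * 0.01 = 0.3286 m/s. Sum: 1.7561111 + 0.3286 = 2.0847111 m/s. 1 mile/hour = 0.44704 m/s, so 2.0847111 m/s = 2.0847111 / 0.44704 = 4.6633659 mile/hour ≈ 4.663 mile/hour (4 s.f.).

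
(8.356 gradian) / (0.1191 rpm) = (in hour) 1 gradian = 0.015707963 rad, so 8.356 gradian = 8.356 * 0.015707963 = 0.13125574 rad. 1 rpm = 0.10471976 rad/s, so 0.1191 rpm = 0.1191 * 0.10471976 = 0.012472123 rad/s. Combine: 0.13125574 rad / 0.012472123 rad/s = 10.523929 s. 1 hour = 3600 s, so 10.523929 s = 10.523929 / 3600 = 0.0029233137 hour ≈ 0.002923 hour (4 s.f.). Final answer: 0.002923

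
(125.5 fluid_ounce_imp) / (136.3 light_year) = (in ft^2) 2.977e-20. Check: 1 fluid_ounce_imp = 2.8413063e-05 m^3, so 125.5 fluid_ounce_imp = 125.5 * 2.8413063e-05 = 0.0035658393 m^3. 1 light_year = 9.4607305e+15 m, so 136.3 light_year = 136.3 * 9.4607305e+15 = 1.2894976e+18 m. Combine: 0.0035658393 m^3 / 1.2894976e+18 m = 2.7652936e-21 m^2. 1 ft^2 = 0.09290304 m^2, so 2.7652936e-21 m^2 = 2.7652936e-21 / 0.09290304 = 2.9765372e-20 ft^2 ≈ 2.977e-20 ft^2 (4 s.f.).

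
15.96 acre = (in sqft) 1 acre = 4046.8564 m^2, so 15.96 acre = 15.96 * 4046.8564 = 64587.829 m^2. 1 sqft = 0.09290304 m^2, so 64587.829 m^2 = 64587.829 / 0.09290304 = 695217.6 sqft ≈ 6.952e+05 sqft (4 s.f.). Final answer: 6.952e+05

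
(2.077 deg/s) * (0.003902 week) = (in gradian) 5446. Check: 1 deg/s = 0.017453293 rad/s, so 2.077 deg/s = 2.077 * 0.017453293 = 0.036250489 rad/s. 1 week = 604800 s, so 0.003902 week = 0.003902 * 604800 = 2359.9296 s. Combine: 0.036250489 rad/s * 2359.9296 s = 85.548601 rad. 1 gradian = 0.015707963 rad, so 85.548601 rad = 85.548601 / 0.015707963 = 5446.1931 gradian ≈ 5446 gradian (4 s.f.).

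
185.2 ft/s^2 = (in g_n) 1 ft/s^2 = 0.3048 m/s^2, so 185.2 ft/s^2 = 185.2 * 0.3048 = 56.44896 m/s^2. 1 g_n = 9.80665 m/s^2, so 56.44896 m/s^2 = 56.44896 / 9.80665 = 5.756192 g_n ≈ 5.756 g_n (4 s.f.). Final answer: 5.756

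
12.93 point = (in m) 1 point = 0.00035277778 m, so 12.93 point = 12.93 * 0.00035277778 = 0.0045614167 m. Result: 0.0045614167 m ≈ 0.004561 m (4 s.f.). Final answer: 0.004561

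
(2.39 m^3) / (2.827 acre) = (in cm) 2.39 m^3 is already in m^3. 1 acre = 4046.8564 m^2, so 2.827 acre = 2.827 * 4046.8564 = 11440.463 m^2. Combine: 2.39 m^3 / 11440.463 m^2 = 0.00020890763 m. 1 cm = 0.01 m, so 0.00020890763 m = 0.00020890763 / 0.01 = 0.020890763 cm ≈ 0.02089 cm (4 s.f.). Final answer: 0.02089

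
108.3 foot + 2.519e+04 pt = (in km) 1 foot = 0.3048 m, so 108.3 foot = 108.3 * 0.3048 = 33.00984 m. 1 pt = 0.00035277778 m, so 2.519e+04 pt = 2.519e+04 * 0.00035277778 = 8.8864722 m. Sum: 33.00984 + 8.8864722 = 41.896312 m. 1 km = 1000 m, so 41.896312 m = 41.896312 / 1000 = 0.041896312 km ≈ 0.0419 km (4 s.f.). Final answer: 0.0419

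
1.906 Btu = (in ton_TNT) 4.806e-07. Check: 1 Btu = 1055.0559 J, so 1.906 Btu = 1.906 * 1055.0559 = 2010.9365 J. 1 ton_TNT = 4.184e+09 J, so 2010.9365 J = 2010.9365 / 4.184e+09 = 4.8062535e-07 ton_TNT ≈ 4.806e-07 ton_TNT (4 s.f.).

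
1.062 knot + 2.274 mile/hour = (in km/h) 5.626. Check: 1 knot = 0.51444444 m/s, so 1.062 knot = 1.062 * 0.51444444 = 0.54634 m/s. 1 mile/hour = 0.44704 m/s, so 2.274 mile/hour = 2.274 * 0.44704 = 1.016569 m/s. Sum: 0.54634 + 1.016569 = 1.562909 m/s. 1 km/h = 0.27777778 m/s, so 1.562909 m/s = 1.562909 / 0.27777778 = 5.6264723 km/h ≈ 5.626 km/h (4 s.f.).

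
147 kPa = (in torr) 1103. Check: 1 kPa = 1000 Pa, so 147 kPa = 147 * 1000 = 147000 Pa. 1 torr = 133.32237 Pa, so 147000 Pa = 147000 / 133.32237 = 1102.5907 torr ≈ 1103 torr (4 s.f.).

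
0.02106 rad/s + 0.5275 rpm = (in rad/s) 0.0763. Check: 0.02106 rad/s is already in rad/s. 1 rpm = 0.10471976 rad/s, so 0.5275 rpm = 0.5275 * 0.10471976 = 0.055239671 rad/s. Sum: 0.02106 + 0.055239671 = 0.076299671 rad/s. Result: 0.076299671 rad/s ≈ 0.0763 rad/s (4 s.f.).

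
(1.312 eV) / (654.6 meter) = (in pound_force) 1 eV = 1.6021766e-19 J, so 1.312 eV = 1.312 * 1.6021766e-19 = 2.1020557e-19 J. 654.6 meter = 654.6 m. Combine: 2.1020557e-19 J / 654.6 m = 3.2112065e-22 N. 1 pound_force = 4.4482216 N, so 3.2112065e-22 N = 3.2112065e-22 / 4.4482216 = 7.2190793e-23 pound_force ≈ 7.219e-23 pound_force (4 s.f.). Final answer: 7.219e-23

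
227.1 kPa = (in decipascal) 2.271e+06. Check: 1 kPa = 1000 Pa, so 227.1 kPa = 227.1 * 1000 = 227100 Pa. 1 decipascal = 0.1 Pa, so 227100 Pa = 227100 / 0.1 = 2271000 decipascal ≈ 2.271e+06 decipascal (4 s.f.).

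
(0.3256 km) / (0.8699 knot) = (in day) 0.008421. Check: 1 km = 1000 m, so 0.3256 km = 0.3256 * 1000 = 325.6 m. 1 knot = 0.51444444 m/s, so 0.8699 knot = 0.8699 * 0.51444444 = 0.44751522 m/s. Combine: 325.6 m / 0.44751522 m/s = 727.57302 s. 1 day = 86400 s, so 727.57302 s = 727.57302 / 86400 = 0.008420984 day ≈ 0.008421 day (4 s.f.).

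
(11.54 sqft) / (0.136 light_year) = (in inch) 3.28e-14. Check: 1 sqft = 0.09290304 m^2, so 11.54 sqft = 11.54 * 0.09290304 = 1.0721011 m^2. 1 light_year = 9.4607305e+15 m, so 0.136 light_year = 0.136 * 9.4607305e+15 = 1.2866593e+15 m. Combine: 1.0721011 m^2 / 1.2866593e+15 m = 8.3324392e-16 m. 1 inch = 0.0254 m, so 8.3324392e-16 m = 8.3324392e-16 / 0.0254 = 3.2804879e-14 inch ≈ 3.28e-14 inch (4 s.f.).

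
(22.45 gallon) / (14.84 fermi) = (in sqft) 1 gallon = 0.0037854118 m^3, so 22.45 gallon = 22.45 * 0.0037854118 = 0.084982495 m^3. 1 fermi = 1e-15 m, so 14.84 fermi = 14.84 * 1e-15 = 1.484e-14 m. Combine: 0.084982495 m^3 / 1.484e-14 m = 5.7265832e+12 m^2. 1 sqft = 0.09290304 m^2, so 5.7265832e+12 m^2 = 5.7265832e+12 / 0.09290304 = 6.1640428e+13 sqft ≈ 6.164e+13 sqft (4 s.f.). Final answer: 6.164e+13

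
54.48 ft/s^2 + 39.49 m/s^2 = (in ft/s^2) 184. Check: 1 ft/s^2 = 0.3048 m/s^2, so 54.48 ft/s^2 = 54.48 * 0.3048 = 16.605504 m/s^2. 39.49 m/s^2 is already in m/s^2. Sum: 16.605504 + 39.49 = 56.095504 m/s^2. 1 ft/s^2 = 0.3048 m/s^2, so 56.095504 m/s^2 = 56.095504 / 0.3048 = 184.04037 ft/s^2 ≈ 184 ft/s^2 (4 s.f.).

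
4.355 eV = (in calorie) 1 eV = 1.6021766e-19 J, so 4.355 eV = 4.355 * 1.6021766e-19 = 6.9774792e-19 J. 1 calorie = 4.184 J, so 6.9774792e-19 J = 6.9774792e-19 / 4.184 = 1.6676576e-19 calorie ≈ 1.668e-19 calorie (4 s.f.). Final answer: 1.668e-19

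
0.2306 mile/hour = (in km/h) 1 mile/hour = 0.44704 m/s, so 0.2306 mile/hour = 0.2306 * 0.44704 = 0.10308742 m/s. 1 km/h = 0.27777778 m/s, so 0.10308742 m/s = 0.10308742 / 0.27777778 = 0.37111473 km/h ≈ 0.3711 km/h (4 s.f.). Final answer: 0.3711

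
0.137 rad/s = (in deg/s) 7.85. Check: 1 deg/s = 0.017453293 rad/s, so 0.137 rad/s = 0.137 / 0.017453293 = 7.8495218 deg/s ≈ 7.85 deg/s (4 s.f.).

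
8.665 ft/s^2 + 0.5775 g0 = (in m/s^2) 8.304. Check: 1 ft/s^2 = 0.3048 m/s^2, so 8.665 ft/s^2 = 8.665 * 0.3048 = 2.641092 m/s^2. 1 g0 = 9.80665 m/s^2, so 0.5775 g0 = 0.5775 * 9.80665 = 5.6633404 m/s^2. Sum: 2.641092 + 5.6633404 = 8.3044324 m/s^2. Result: 8.3044324 m/s^2 ≈ 8.304 m/s^2 (4 s.f.).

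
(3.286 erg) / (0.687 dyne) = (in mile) 1 erg = 1e-07 J, so 3.286 erg = 3.286 * 1e-07 = 3.286e-07 J. 1 dyne = 1e-05 N, so 0.687 dyne = 0.687 * 1e-05 = 6.87e-06 N. Combine: 3.286e-07 J / 6.87e-06 N = 0.04783115 m. 1 mile = 1609.344 m, so 0.04783115 m = 0.04783115 / 1609.344 = 2.9720899e-05 mile ≈ 2.972e-05 mile (4 s.f.). Final answer: 2.972e-05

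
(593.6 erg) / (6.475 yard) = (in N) 1 erg = 1e-07 J, so 593.6 erg = 593.6 * 1e-07 = 5.936e-05 J. 1 yard = 0.9144 m, so 6.475 yard = 6.475 * 0.9144 = 5.92074 m. Combine: 5.936e-05 J / 5.92074 m = 1.0025774e-05 N. Result: 1.0025774e-05 N ≈ 1.003e-05 N (4 s.f.). Final answer: 1.003e-05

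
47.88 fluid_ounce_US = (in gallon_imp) 1 fluid_ounce_US = 2.957353e-05 m^3, so 47.88 fluid_ounce_US = 47.88 * 2.957353e-05 = 0.0014159806 m^3. 1 gallon_imp = 0.00454609 m^3, so 0.0014159806 m^3 = 0.0014159806 / 0.00454609 = 0.31147219 gallon_imp ≈ 0.3115 gallon_imp (4 s.f.). Final answer: 0.3115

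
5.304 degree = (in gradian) 5.893. Check: 1 degree = 0.017453293 rad, so 5.304 degree = 5.304 * 0.017453293 = 0.092572264 rad. 1 gradian = 0.015707963 rad, so 0.092572264 rad = 0.092572264 / 0.015707963 = 5.8933333 gradian ≈ 5.893 gradian (4 s.f.).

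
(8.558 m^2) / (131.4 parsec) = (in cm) 8.558 m^2 is already in m^2. 1 parsec = 3.0856776e+16 m, so 131.4 parsec = 131.4 * 3.0856776e+16 = 4.0545803e+18 m. Combine: 8.558 m^2 / 4.0545803e+18 m = 2.1106993e-18 m. 1 cm = 0.01 m, so 2.1106993e-18 m = 2.1106993e-18 / 0.01 = 2.1106993e-16 cm ≈ 2.111e-16 cm (4 s.f.). Final answer: 2.111e-16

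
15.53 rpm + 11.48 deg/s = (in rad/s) 1 rpm = 0.10471976 rad/s, so 15.53 rpm = 15.53 * 0.10471976 = 1.6262978 rad/s. 1 deg/s = 0.017453293 rad/s, so 11.48 deg/s = 11.48 * 0.017453293 = 0.2003638 rad/s. Sum: 1.6262978 + 0.2003638 = 1.8266616 rad/s. Result: 1.8266616 rad/s ≈ 1.827 rad/s (4 s.f.). Final answer: 1.827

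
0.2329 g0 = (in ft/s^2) 1 g0 = 9.80665 m/s^2, so 0.2329 g0 = 0.2329 * 9.80665 = 2.2839688 m/s^2. 1 ft/s^2 = 0.3048 m/s^2, so 2.2839688 m/s^2 = 2.2839688 / 0.3048 = 7.4933359 ft/s^2 ≈ 7.493 ft/s^2 (4 s.f.). Final answer: 7.493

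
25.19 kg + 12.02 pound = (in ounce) 25.19 kg is already in kg. 1 pound = 0.45359237 kg, so 12.02 pound = 12.02 * 0.45359237 = 5.4521803 kg. Sum: 25.19 + 5.4521803 = 30.64218 kg. 1 ounce = 0.028349523 kg, so 30.64218 kg = 30.64218 / 0.028349523 = 1080.8711 ounce ≈ 1081 ounce (4 s.f.). Final answer: 1081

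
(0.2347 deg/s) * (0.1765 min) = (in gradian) 1 deg/s = 0.017453293 rad/s, so 0.2347 deg/s = 0.2347 * 0.017453293 = 0.0040962878 rad/s. 1 min = 60 s, so 0.1765 min = 0.1765 * 60 = 10.59 s. Combine: 0.0040962878 rad/s * 10.59 s = 0.043379687 rad. 1 gradian = 0.015707963 rad, so 0.043379687 rad = 0.043379687 / 0.015707963 = 2.7616367 gradian ≈ 2.762 gradian (4 s.f.). Final answer: 2.762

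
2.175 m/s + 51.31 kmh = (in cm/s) 2.175 m/s is already in m/s. 1 kmh = 0.27777778 m/s, so 51.31 kmh = 51.31 * 0.27777778 = 14.252778 m/s. Sum: 2.175 + 14.252778 = 16.427778 m/s. 1 cm/s = 0.01 m/s, so 16.427778 m/s = 16.427778 / 0.01 = 1642.7778 cm/s ≈ 1643 cm/s (4 s.f.). Final answer: 1643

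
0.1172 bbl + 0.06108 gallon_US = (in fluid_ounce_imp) 1 bbl = 0.15898729 m^3, so 0.1172 bbl = 0.1172 * 0.15898729 = 0.018633311 m^3. 1 gallon_US = 0.0037854118 m^3, so 0.06108 gallon_US = 0.06108 * 0.0037854118 = 0.00023121295 m^3. Sum: 0.018633311 + 0.00023121295 = 0.018864524 m^3. 1 fluid_ounce_imp = 2.8413063e-05 m^3, so 0.018864524 m^3 = 0.018864524 / 2.8413063e-05 = 663.93842 fluid_ounce_imp ≈ 663.9 fluid_ounce_imp (4 s.f.). Final answer: 663.9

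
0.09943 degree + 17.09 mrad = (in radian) 0.01883. Check: 1 degree = 0.017453293 rad, so 0.09943 degree = 0.09943 * 0.017453293 = 0.0017353809 rad. 1 mrad = 0.001 rad, so 17.09 mrad = 17.09 * 0.001 = 0.01709 rad. Sum: 0.0017353809 + 0.01709 = 0.018825381 rad. 0.018825381 rad = 0.018825381 radian ≈ 0.01883 radian (4 s.f.).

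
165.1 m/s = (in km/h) 594.4. Check: 1 km/h = 0.27777778 m/s, so 165.1 m/s = 165.1 / 0.27777778 = 594.36 km/h ≈ 594.4 km/h (4 s.f.).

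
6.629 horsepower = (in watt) 4943. Check: 1 horsepower = 745.69987 W, so 6.629 horsepower = 6.629 * 745.69987 = 4943.2444 W. 4943.2444 W = 4943.2444 watt ≈ 4943 watt (4 s.f.).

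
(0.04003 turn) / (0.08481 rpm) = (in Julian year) 1 turn = 6.2831853 rad, so 0.04003 turn = 0.04003 * 6.2831853 = 0.25151591 rad. 1 rpm = 0.10471976 rad/s, so 0.08481 rpm = 0.08481 * 0.10471976 = 0.0088812824 rad/s. Combine: 0.25151591 rad / 0.0088812824 rad/s = 28.319774 s. 1 Julian year = 31557600 s, so 28.319774 s = 28.319774 / 31557600 = 8.9739947e-07 Julian year ≈ 8.974e-07 Julian year (4 s.f.). Final answer: 8.974e-07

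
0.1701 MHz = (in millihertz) 1.701e+08. Check: 1 MHz = 1000000 Hz, so 0.1701 MHz = 0.1701 * 1000000 = 170100 Hz. 1 millihertz = 0.001 Hz, so 170100 Hz = 170100 / 0.001 = 1.701e+08 millihertz.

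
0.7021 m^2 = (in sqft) 1 sqft = 0.09290304 m^2, so 0.7021 m^2 = 0.7021 / 0.09290304 = 7.5573415 sqft ≈ 7.557 sqft (4 s.f.). Final answer: 7.557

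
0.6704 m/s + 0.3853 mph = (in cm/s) 84.26. Check: 0.6704 m/s is already in m/s. 1 mph = 0.44704 m/s, so 0.3853 mph = 0.3853 * 0.44704 = 0.17224451 m/s. Sum: 0.6704 + 0.17224451 = 0.84264451 m/s. 1 cm/s = 0.01 m/s, so 0.84264451 m/s = 0.84264451 / 0.01 = 84.264451 cm/s ≈ 84.26 cm/s (4 s.f.).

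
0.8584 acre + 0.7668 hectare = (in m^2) 1 acre = 4046.8564 m^2, so 0.8584 acre = 0.8584 * 4046.8564 = 3473.8216 m^2. 1 hectare = 10000 m^2, so 0.7668 hectare = 0.7668 * 10000 = 7668 m^2. Sum: 3473.8216 + 7668 = 11141.822 m^2. Result: 11141.822 m^2 ≈ 1.114e+04 m^2 (4 s.f.). Final answer: 1.114e+04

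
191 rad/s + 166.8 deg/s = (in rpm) 191 rad/s is already in rad/s. 1 deg/s = 0.017453293 rad/s, so 166.8 deg/s = 166.8 * 0.017453293 = 2.9112092 rad/s. Sum: 191 + 2.9112092 = 193.91121 rad/s. 1 rpm = 0.10471976 rad/s, so 193.91121 rad/s = 193.91121 / 0.10471976 = 1851.7156 rpm ≈ 1852 rpm (4 s.f.). Final answer: 1852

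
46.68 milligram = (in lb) 0.0001029. Check: 1 milligram = 1e-06 kg, so 46.68 milligram = 46.68 * 1e-06 = 4.668e-05 kg. 1 lb = 0.45359237 kg, so 4.668e-05 kg = 4.668e-05 / 0.45359237 = 0.00010291178 lb ≈ 0.0001029 lb (4 s.f.).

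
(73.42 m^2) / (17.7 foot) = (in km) 0.01361. Check: 73.42 m^2 is already in m^2. 1 foot = 0.3048 m, so 17.7 foot = 17.7 * 0.3048 = 5.39496 m. Combine: 73.42 m^2 / 5.39496 m = 13.608998 m. 1 km = 1000 m, so 13.608998 m = 13.608998 / 1000 = 0.013608998 km ≈ 0.01361 km (4 s.f.).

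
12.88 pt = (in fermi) 4.544e+12. Check: 1 pt = 0.00035277778 m, so 12.88 pt = 12.88 * 0.00035277778 = 0.0045437778 m. 1 fermi = 1e-15 m, so 0.0045437778 m = 0.0045437778 / 1e-15 = 4.5437778e+12 fermi ≈ 4.544e+12 fermi (4 s.f.).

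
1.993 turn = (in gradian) 1 turn = 6.2831853 rad, so 1.993 turn = 1.993 * 6.2831853 = 12.522388 rad. 1 gradian = 0.015707963 rad, so 12.522388 rad = 12.522388 / 0.015707963 = 797.2 gradian. Final answer: 797.2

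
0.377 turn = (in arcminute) 1 turn = 6.2831853 rad, so 0.377 turn = 0.377 * 6.2831853 = 2.3687609 rad. 1 arcminute = 0.00029088821 rad, so 2.3687609 rad = 2.3687609 / 0.00029088821 = 8143.2 arcminute ≈ 8143 arcminute (4 s.f.). Final answer: 8143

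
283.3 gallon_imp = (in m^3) 1 gallon_imp = 0.00454609 m^3, so 283.3 gallon_imp = 283.3 * 0.00454609 = 1.2879073 m^3. Result: 1.2879073 m^3 ≈ 1.288 m^3 (4 s.f.). Final answer: 1.288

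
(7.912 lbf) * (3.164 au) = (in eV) 1.04e+32. Check: 1 lbf = 4.4482216 N, so 7.912 lbf = 7.912 * 4.4482216 = 35.194329 N. 1 au = 1.4959787e+11 m, so 3.164 au = 3.164 * 1.4959787e+11 = 4.7332766e+11 m. Combine: 35.194329 N * 4.7332766e+11 m = 1.665845e+13 J. 1 eV = 1.6021766e-19 J, so 1.665845e+13 J = 1.665845e+13 / 1.6021766e-19 = 1.0397386e+32 eV ≈ 1.04e+32 eV (4 s.f.).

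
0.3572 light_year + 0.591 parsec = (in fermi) 2.162e+31. Check: 1 light_year = 9.4607305e+15 m, so 0.3572 light_year = 0.3572 * 9.4607305e+15 = 3.3793729e+15 m. 1 parsec = 3.0856776e+16 m, so 0.591 parsec = 0.591 * 3.0856776e+16 = 1.8236355e+16 m. Sum: 3.3793729e+15 + 1.8236355e+16 = 2.1615727e+16 m. 1 fermi = 1e-15 m, so 2.1615727e+16 m = 2.1615727e+16 / 1e-15 = 2.1615727e+31 fermi ≈ 2.162e+31 fermi (4 s.f.).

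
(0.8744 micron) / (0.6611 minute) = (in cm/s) 1 micron = 1e-06 m, so 0.8744 micron = 0.8744 * 1e-06 = 8.744e-07 m. 1 minute = 60 s, so 0.6611 minute = 0.6611 * 60 = 39.666 s. Combine: 8.744e-07 m / 39.666 s = 2.2044068e-08 m/s. 1 cm/s = 0.01 m/s, so 2.2044068e-08 m/s = 2.2044068e-08 / 0.01 = 2.2044068e-06 cm/s ≈ 2.204e-06 cm/s (4 s.f.). Final answer: 2.204e-06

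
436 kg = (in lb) 961.2. Check: 1 lb = 0.45359237 kg, so 436 kg = 436 / 0.45359237 = 961.21546 lb ≈ 961.2 lb (4 s.f.).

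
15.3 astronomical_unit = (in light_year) 1 astronomical_unit = 1.4959787e+11 m, so 15.3 astronomical_unit = 15.3 * 1.4959787e+11 = 2.2888474e+12 m. 1 light_year = 9.4607305e+15 m, so 2.2888474e+12 m = 2.2888474e+12 / 9.4607305e+15 = 0.00024193136 light_year ≈ 0.0002419 light_year (4 s.f.). Final answer: 0.0002419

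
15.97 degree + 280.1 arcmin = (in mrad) 1 degree = 0.017453293 rad, so 15.97 degree = 15.97 * 0.017453293 = 0.27872908 rad. 1 arcmin = 0.00029088821 rad, so 280.1 arcmin = 280.1 * 0.00029088821 = 0.081477787 rad. Sum: 0.27872908 + 0.081477787 = 0.36020687 rad. 1 mrad = 0.001 rad, so 0.36020687 rad = 0.36020687 / 0.001 = 360.20687 mrad ≈ 360.2 mrad (4 s.f.). Final answer: 360.2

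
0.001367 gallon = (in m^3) 1 gallon = 0.0037854118 m^3, so 0.001367 gallon = 0.001367 * 0.0037854118 = 5.1746579e-06 m^3. Result: 5.1746579e-06 m^3 ≈ 5.175e-06 m^3 (4 s.f.). Final answer: 5.175e-06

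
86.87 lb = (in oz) 1 lb = 0.45359237 kg, so 86.87 lb = 86.87 * 0.45359237 = 39.403569 kg. 1 oz = 0.028349523 kg, so 39.403569 kg = 39.403569 / 0.028349523 = 1389.92 oz ≈ 1390 oz (4 s.f.). Final answer: 1390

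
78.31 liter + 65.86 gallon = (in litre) 1 liter = 0.001 m^3, so 78.31 liter = 78.31 * 0.001 = 0.07831 m^3. 1 gallon = 0.0037854118 m^3, so 65.86 gallon = 65.86 * 0.0037854118 = 0.24930722 m^3. Sum: 0.07831 + 0.24930722 = 0.32761722 m^3. 1 litre = 0.001 m^3, so 0.32761722 m^3 = 0.32761722 / 0.001 = 327.61722 litre ≈ 327.6 litre (4 s.f.). Final answer: 327.6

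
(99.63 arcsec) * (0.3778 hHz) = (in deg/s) 1.046. Check: 1 arcsec = 4.8481368e-06 rad, so 99.63 arcsec = 99.63 * 4.8481368e-06 = 0.00048301987 rad. 1 hHz = 100 Hz, so 0.3778 hHz = 0.3778 * 100 = 37.78 Hz. Combine: 0.00048301987 rad * 37.78 Hz = 0.018248491 rad/s. 1 deg/s = 0.017453293 rad/s, so 0.018248491 rad/s = 0.018248491 / 0.017453293 = 1.0455615 deg/s ≈ 1.046 deg/s (4 s.f.).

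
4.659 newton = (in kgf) 4.659 newton = 4.659 N. 1 kgf = 9.80665 N, so 4.659 N = 4.659 / 9.80665 = 0.47508578 kgf ≈ 0.4751 kgf (4 s.f.). Final answer: 0.4751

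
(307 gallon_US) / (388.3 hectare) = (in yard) 1 gallon_US = 0.0037854118 m^3, so 307 gallon_US = 307 * 0.0037854118 = 1.1621214 m^3. 1 hectare = 10000 m^2, so 388.3 hectare = 388.3 * 10000 = 3883000 m^2. Combine: 1.1621214 m^3 / 3883000 m^2 = 2.9928442e-07 m. 1 yard = 0.9144 m, so 2.9928442e-07 m = 2.9928442e-07 / 0.9144 = 3.2730143e-07 yard ≈ 3.273e-07 yard (4 s.f.). Final answer: 3.273e-07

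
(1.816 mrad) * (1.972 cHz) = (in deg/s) 1 mrad = 0.001 rad, so 1.816 mrad = 1.816 * 0.001 = 0.001816 rad. 1 cHz = 0.01 Hz, so 1.972 cHz = 1.972 * 0.01 = 0.01972 Hz. Combine: 0.001816 rad * 0.01972 Hz = 3.581152e-05 rad/s. 1 deg/s = 0.017453293 rad/s, so 3.581152e-05 rad/s = 3.581152e-05 / 0.017453293 = 0.002051849 deg/s ≈ 0.002052 deg/s (4 s.f.). Final answer: 0.002052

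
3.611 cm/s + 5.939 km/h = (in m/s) 1 cm/s = 0.01 m/s, so 3.611 cm/s = 3.611 * 0.01 = 0.03611 m/s. 1 km/h = 0.27777778 m/s, so 5.939 km/h = 5.939 * 0.27777778 = 1.6497222 m/s. Sum: 0.03611 + 1.6497222 = 1.6858322 m/s. Result: 1.6858322 m/s ≈ 1.686 m/s (4 s.f.). Final answer: 1.686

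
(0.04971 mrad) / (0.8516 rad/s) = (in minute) 1 mrad = 0.001 rad, so 0.04971 mrad = 0.04971 * 0.001 = 4.971e-05 rad. 0.8516 rad/s is already in rad/s. Combine: 4.971e-05 rad / 0.8516 rad/s = 5.8372475e-05 s. 1 minute = 60 s, so 5.8372475e-05 s = 5.8372475e-05 / 60 = 9.7287459e-07 minute ≈ 9.729e-07 minute (4 s.f.). Final answer: 9.729e-07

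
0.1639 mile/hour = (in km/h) 0.2638. Check: 1 mile/hour = 0.44704 m/s, so 0.1639 mile/hour = 0.1639 * 0.44704 = 0.073269856 m/s. 1 km/h = 0.27777778 m/s, so 0.073269856 m/s = 0.073269856 / 0.27777778 = 0.26377148 km/h ≈ 0.2638 km/h (4 s.f.).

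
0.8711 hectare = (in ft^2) 9.376e+04. Check: 1 hectare = 10000 m^2, so 0.8711 hectare = 0.8711 * 10000 = 8711 m^2. 1 ft^2 = 0.09290304 m^2, so 8711 m^2 = 8711 / 0.09290304 = 93764.424 ft^2 ≈ 9.376e+04 ft^2 (4 s.f.).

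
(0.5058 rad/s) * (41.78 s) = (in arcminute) 7.265e+04. Check: 0.5058 rad/s is already in rad/s. 41.78 s is already in s. Combine: 0.5058 rad/s * 41.78 s = 21.132324 rad. 1 arcminute = 0.00029088821 rad, so 21.132324 rad = 21.132324 / 0.00029088821 = 72647.579 arcminute ≈ 7.265e+04 arcminute (4 s.f.).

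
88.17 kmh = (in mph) 54.79. Check: 1 kmh = 0.27777778 m/s, so 88.17 kmh = 88.17 * 0.27777778 = 24.491667 m/s. 1 mph = 0.44704 m/s, so 24.491667 m/s = 24.491667 / 0.44704 = 54.786298 mph ≈ 54.79 mph (4 s.f.).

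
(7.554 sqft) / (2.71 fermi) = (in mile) 1.609e+11. Check: 1 sqft = 0.09290304 m^2, so 7.554 sqft = 7.554 * 0.09290304 = 0.70178956 m^2. 1 fermi = 1e-15 m, so 2.71 fermi = 2.71 * 1e-15 = 2.71e-15 m. Combine: 0.70178956 m^2 / 2.71e-15 m = 2.5896294e+14 m. 1 mile = 1609.344 m, so 2.5896294e+14 m = 2.5896294e+14 / 1609.344 = 1.6091211e+11 mile ≈ 1.609e+11 mile (4 s.f.).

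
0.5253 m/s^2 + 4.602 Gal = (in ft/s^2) 1.874. Check: 0.5253 m/s^2 is already in m/s^2. 1 Gal = 0.01 m/s^2, so 4.602 Gal = 4.602 * 0.01 = 0.04602 m/s^2. Sum: 0.5253 + 0.04602 = 0.57132 m/s^2. 1 ft/s^2 = 0.3048 m/s^2, so 0.57132 m/s^2 = 0.57132 / 0.3048 = 1.8744094 ft/s^2 ≈ 1.874 ft/s^2 (4 s.f.).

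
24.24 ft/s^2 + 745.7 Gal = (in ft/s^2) 1 ft/s^2 = 0.3048 m/s^2, so 24.24 ft/s^2 = 24.24 * 0.3048 = 7.388352 m/s^2. 1 Gal = 0.01 m/s^2, so 745.7 Gal = 745.7 * 0.01 = 7.457 m/s^2. Sum: 7.388352 + 7.457 = 14.845352 m/s^2. 1 ft/s^2 = 0.3048 m/s^2, so 14.845352 m/s^2 = 14.845352 / 0.3048 = 48.705223 ft/s^2 ≈ 48.71 ft/s^2 (4 s.f.). Final answer: 48.71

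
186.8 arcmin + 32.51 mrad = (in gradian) 1 arcmin = 0.00029088821 rad, so 186.8 arcmin = 186.8 * 0.00029088821 = 0.054337917 rad. 1 mrad = 0.001 rad, so 32.51 mrad = 32.51 * 0.001 = 0.03251 rad. Sum: 0.054337917 + 0.03251 = 0.086847917 rad. 1 gradian = 0.015707963 rad, so 0.086847917 rad = 0.086847917 / 0.015707963 = 5.5289101 gradian ≈ 5.529 gradian (4 s.f.). Final answer: 5.529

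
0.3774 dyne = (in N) 3.774e-06. Check: 1 dyne = 1e-05 N, so 0.3774 dyne = 0.3774 * 1e-05 = 3.774e-06 N. Result: 3.774e-06 N.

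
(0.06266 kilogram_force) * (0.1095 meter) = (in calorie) 0.01608. Check: 1 kilogram_force = 9.80665 N, so 0.06266 kilogram_force = 0.06266 * 9.80665 = 0.61448469 N. 0.1095 meter = 0.1095 m. Combine: 0.61448469 N * 0.1095 m = 0.067286073 J. 1 calorie = 4.184 J, so 0.067286073 J = 0.067286073 / 4.184 = 0.016081758 calorie ≈ 0.01608 calorie (4 s.f.).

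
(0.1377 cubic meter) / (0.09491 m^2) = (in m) 0.1377 cubic meter = 0.1377 m^3. 0.09491 m^2 is already in m^2. Combine: 0.1377 m^3 / 0.09491 m^2 = 1.4508482 m. Result: 1.4508482 m ≈ 1.451 m (4 s.f.). Final answer: 1.451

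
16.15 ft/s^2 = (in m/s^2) 4.923. Check: 1 ft/s^2 = 0.3048 m/s^2, so 16.15 ft/s^2 = 16.15 * 0.3048 = 4.92252 m/s^2. Result: 4.92252 m/s^2 ≈ 4.923 m/s^2 (4 s.f.).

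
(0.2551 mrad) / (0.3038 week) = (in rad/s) 1 mrad = 0.001 rad, so 0.2551 mrad = 0.2551 * 0.001 = 0.0002551 rad. 1 week = 604800 s, so 0.3038 week = 0.3038 * 604800 = 183738.24 s. Combine: 0.0002551 rad / 183738.24 s = 1.3883882e-09 rad/s. Result: 1.3883882e-09 rad/s ≈ 1.388e-09 rad/s (4 s.f.). Final answer: 1.388e-09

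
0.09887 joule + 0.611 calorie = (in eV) 1.657e+19. Check: 0.09887 joule = 0.09887 J. 1 calorie = 4.184 J, so 0.611 calorie = 0.611 * 4.184 = 2.556424 J. Sum: 0.09887 + 2.556424 = 2.655294 J. 1 eV = 1.6021766e-19 J, so 2.655294 J = 2.655294 / 1.6021766e-19 = 1.6573042e+19 eV ≈ 1.657e+19 eV (4 s.f.).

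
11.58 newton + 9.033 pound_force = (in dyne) 5.176e+06. Check: 11.58 newton = 11.58 N. 1 pound_force = 4.4482216 N, so 9.033 pound_force = 9.033 * 4.4482216 = 40.180786 N. Sum: 11.58 + 40.180786 = 51.760786 N. 1 dyne = 1e-05 N, so 51.760786 N = 51.760786 / 1e-05 = 5176078.6 dyne ≈ 5.176e+06 dyne (4 s.f.).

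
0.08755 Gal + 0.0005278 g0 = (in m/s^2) 1 Gal = 0.01 m/s^2, so 0.08755 Gal = 0.08755 * 0.01 = 0.0008755 m/s^2. 1 g0 = 9.80665 m/s^2, so 0.0005278 g0 = 0.0005278 * 9.80665 = 0.0051759499 m/s^2. Sum: 0.0008755 + 0.0051759499 = 0.0060514499 m/s^2. Result: 0.0060514499 m/s^2 ≈ 0.006051 m/s^2 (4 s.f.). Final answer: 0.006051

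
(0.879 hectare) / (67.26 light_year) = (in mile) 1 hectare = 10000 m^2, so 0.879 hectare = 0.879 * 10000 = 8790 m^2. 1 light_year = 9.4607305e+15 m, so 67.26 light_year = 67.26 * 9.4607305e+15 = 6.3632873e+17 m. Combine: 8790 m^2 / 6.3632873e+17 m = 1.3813615e-14 m. 1 mile = 1609.344 m, so 1.3813615e-14 m = 1.3813615e-14 / 1609.344 = 8.5833823e-18 mile ≈ 8.583e-18 mile (4 s.f.). Final answer: 8.583e-18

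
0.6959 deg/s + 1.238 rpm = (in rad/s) 1 deg/s = 0.017453293 rad/s, so 0.6959 deg/s = 0.6959 * 0.017453293 = 0.012145746 rad/s. 1 rpm = 0.10471976 rad/s, so 1.238 rpm = 1.238 * 0.10471976 = 0.12964306 rad/s. Sum: 0.012145746 + 0.12964306 = 0.1417888 rad/s. Result: 0.1417888 rad/s ≈ 0.1418 rad/s (4 s.f.). Final answer: 0.1418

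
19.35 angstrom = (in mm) 1 angstrom = 1e-10 m, so 19.35 angstrom = 19.35 * 1e-10 = 1.935e-09 m. 1 mm = 0.001 m, so 1.935e-09 m = 1.935e-09 / 0.001 = 1.935e-06 mm. Final answer: 1.935e-06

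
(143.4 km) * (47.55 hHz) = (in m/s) 6.819e+08. Check: 1 km = 1000 m, so 143.4 km = 143.4 * 1000 = 143400 m. 1 hHz = 100 Hz, so 47.55 hHz = 47.55 * 100 = 4755 Hz. Combine: 143400 m * 4755 Hz = 6.81867e+08 m/s. Result: 6.81867e+08 m/s ≈ 6.819e+08 m/s (4 s.f.).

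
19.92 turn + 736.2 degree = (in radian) 138. Check: 1 turn = 6.2831853 rad, so 19.92 turn = 19.92 * 6.2831853 = 125.16105 rad. 1 degree = 0.017453293 rad, so 736.2 degree = 736.2 * 0.017453293 = 12.849114 rad. Sum: 125.16105 + 12.849114 = 138.01017 rad. 138.01017 rad = 138.01017 radian ≈ 138 radian (4 s.f.).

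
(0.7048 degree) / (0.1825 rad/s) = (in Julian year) 1 degree = 0.017453293 rad, so 0.7048 degree = 0.7048 * 0.017453293 = 0.012301081 rad. 0.1825 rad/s is already in rad/s. Combine: 0.012301081 rad / 0.1825 rad/s = 0.067403181 s. 1 Julian year = 31557600 s, so 0.067403181 s = 0.067403181 / 31557600 = 2.1358779e-09 Julian year ≈ 2.136e-09 Julian year (4 s.f.). Final answer: 2.136e-09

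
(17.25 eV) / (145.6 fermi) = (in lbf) 1 eV = 1.6021766e-19 J, so 17.25 eV = 17.25 * 1.6021766e-19 = 2.7637547e-18 J. 1 fermi = 1e-15 m, so 145.6 fermi = 145.6 * 1e-15 = 1.456e-13 m. Combine: 2.7637547e-18 J / 1.456e-13 m = 1.8981832e-05 N. 1 lbf = 4.4482216 N, so 1.8981832e-05 N = 1.8981832e-05 / 4.4482216 = 4.2672855e-06 lbf ≈ 4.267e-06 lbf (4 s.f.). Final answer: 4.267e-06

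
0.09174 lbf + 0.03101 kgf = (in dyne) 1 lbf = 4.4482216 N, so 0.09174 lbf = 0.09174 * 4.4482216 = 0.40807985 N. 1 kgf = 9.80665 N, so 0.03101 kgf = 0.03101 * 9.80665 = 0.30410422 N. Sum: 0.40807985 + 0.30410422 = 0.71218407 N. 1 dyne = 1e-05 N, so 0.71218407 N = 0.71218407 / 1e-05 = 71218.407 dyne ≈ 7.122e+04 dyne (4 s.f.). Final answer: 7.122e+04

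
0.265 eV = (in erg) 1 eV = 1.6021766e-19 J, so 0.265 eV = 0.265 * 1.6021766e-19 = 4.2457681e-20 J. 1 erg = 1e-07 J, so 4.2457681e-20 J = 4.2457681e-20 / 1e-07 = 4.2457681e-13 erg ≈ 4.246e-13 erg (4 s.f.). Final answer: 4.246e-13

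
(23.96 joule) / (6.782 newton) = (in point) 1.001e+04. Check: 23.96 joule = 23.96 J. 6.782 newton = 6.782 N. Combine: 23.96 J / 6.782 N = 3.5328812 m. 1 point = 0.00035277778 m, so 3.5328812 m = 3.5328812 / 0.00035277778 = 10014.466 point ≈ 1.001e+04 point (4 s.f.).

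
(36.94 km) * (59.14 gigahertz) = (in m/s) 2.185e+15. Check: 1 km = 1000 m, so 36.94 km = 36.94 * 1000 = 36940 m. 1 gigahertz = 1e+09 Hz, so 59.14 gigahertz = 59.14 * 1e+09 = 5.914e+10 Hz. Combine: 36940 m * 5.914e+10 Hz = 2.1846316e+15 m/s. Result: 2.1846316e+15 m/s ≈ 2.185e+15 m/s (4 s.f.).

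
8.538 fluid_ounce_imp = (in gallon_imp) 0.05336. Check: 1 fluid_ounce_imp = 2.8413063e-05 m^3, so 8.538 fluid_ounce_imp = 8.538 * 2.8413063e-05 = 0.00024259073 m^3. 1 gallon_imp = 0.00454609 m^3, so 0.00024259073 m^3 = 0.00024259073 / 0.00454609 = 0.0533625 gallon_imp ≈ 0.05336 gallon_imp (4 s.f.).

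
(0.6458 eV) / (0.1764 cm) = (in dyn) 5.866e-12. Check: 1 eV = 1.6021766e-19 J, so 0.6458 eV = 0.6458 * 1.6021766e-19 = 1.0346857e-19 J. 1 cm = 0.01 m, so 0.1764 cm = 0.1764 * 0.01 = 0.001764 m. Combine: 1.0346857e-19 J / 0.001764 m = 5.865565e-17 N. 1 dyn = 1e-05 N, so 5.865565e-17 N = 5.865565e-17 / 1e-05 = 5.865565e-12 dyn ≈ 5.866e-12 dyn (4 s.f.).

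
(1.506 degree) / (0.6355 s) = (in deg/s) 1 degree = 0.017453293 rad, so 1.506 degree = 1.506 * 0.017453293 = 0.026284659 rad. 0.6355 s is already in s. Combine: 0.026284659 rad / 0.6355 s = 0.041360596 rad/s. 1 deg/s = 0.017453293 rad/s, so 0.041360596 rad/s = 0.041360596 / 0.017453293 = 2.3697876 deg/s ≈ 2.37 deg/s (4 s.f.). Final answer: 2.37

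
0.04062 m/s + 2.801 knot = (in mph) 3.314. Check: 0.04062 m/s is already in m/s. 1 knot = 0.51444444 m/s, so 2.801 knot = 2.801 * 0.51444444 = 1.4409589 m/s. Sum: 0.04062 + 1.4409589 = 1.4815789 m/s. 1 mph = 0.44704 m/s, so 1.4815789 m/s = 1.4815789 / 0.44704 = 3.3141976 mph ≈ 3.314 mph (4 s.f.).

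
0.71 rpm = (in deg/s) 1 rpm = 0.10471976 rad/s, so 0.71 rpm = 0.71 * 0.10471976 = 0.074351026 rad/s. 1 deg/s = 0.017453293 rad/s, so 0.074351026 rad/s = 0.074351026 / 0.017453293 = 4.26 deg/s. Final answer: 4.26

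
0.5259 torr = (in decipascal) 1 torr = 133.32237 Pa, so 0.5259 torr = 0.5259 * 133.32237 = 70.114234 Pa. 1 decipascal = 0.1 Pa, so 70.114234 Pa = 70.114234 / 0.1 = 701.14234 decipascal ≈ 701.1 decipascal (4 s.f.). Final answer: 701.1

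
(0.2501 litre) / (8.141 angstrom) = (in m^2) 3.072e+05. Check: 1 litre = 0.001 m^3, so 0.2501 litre = 0.2501 * 0.001 = 0.0002501 m^3. 1 angstrom = 1e-10 m, so 8.141 angstrom = 8.141 * 1e-10 = 8.141e-10 m. Combine: 0.0002501 m^3 / 8.141e-10 m = 307210.42 m^2. Result: 307210.42 m^2 ≈ 3.072e+05 m^2 (4 s.f.).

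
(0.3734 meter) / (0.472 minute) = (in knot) 0.02563. Check: 0.3734 meter = 0.3734 m. 1 minute = 60 s, so 0.472 minute = 0.472 * 60 = 28.32 s. Combine: 0.3734 m / 28.32 s = 0.013185028 m/s. 1 knot = 0.51444444 m/s, so 0.013185028 m/s = 0.013185028 / 0.51444444 = 0.025629645 knot ≈ 0.02563 knot (4 s.f.).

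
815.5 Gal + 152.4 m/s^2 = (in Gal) 1.606e+04. Check: 1 Gal = 0.01 m/s^2, so 815.5 Gal = 815.5 * 0.01 = 8.155 m/s^2. 152.4 m/s^2 is already in m/s^2. Sum: 8.155 + 152.4 = 160.555 m/s^2. 1 Gal = 0.01 m/s^2, so 160.555 m/s^2 = 160.555 / 0.01 = 16055.5 Gal ≈ 1.606e+04 Gal (4 s.f.).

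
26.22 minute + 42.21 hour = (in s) 1 minute = 60 s, so 26.22 minute = 26.22 * 60 = 1573.2 s. 1 hour = 3600 s, so 42.21 hour = 42.21 * 3600 = 151956 s. Sum: 1573.2 + 151956 = 153529.2 s. Result: 153529.2 s ≈ 1.535e+05 s (4 s.f.). Final answer: 1.535e+05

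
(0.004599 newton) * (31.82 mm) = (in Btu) 0.004599 newton = 0.004599 N. 1 mm = 0.001 m, so 31.82 mm = 31.82 * 0.001 = 0.03182 m. Combine: 0.004599 N * 0.03182 m = 0.00014634018 J. 1 Btu = 1055.0559 J, so 0.00014634018 J = 0.00014634018 / 1055.0559 = 1.3870373e-07 Btu ≈ 1.387e-07 Btu (4 s.f.). Final answer: 1.387e-07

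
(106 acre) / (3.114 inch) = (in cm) 1 acre = 4046.8564 m^2, so 106 acre = 106 * 4046.8564 = 428966.78 m^2. 1 inch = 0.0254 m, so 3.114 inch = 3.114 * 0.0254 = 0.0790956 m. Combine: 428966.78 m^2 / 0.0790956 m = 5423396.3 m. 1 cm = 0.01 m, so 5423396.3 m = 5423396.3 / 0.01 = 5.4233963e+08 cm ≈ 5.423e+08 cm (4 s.f.). Final answer: 5.423e+08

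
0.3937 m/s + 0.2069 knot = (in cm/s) 0.3937 m/s is already in m/s. 1 knot = 0.51444444 m/s, so 0.2069 knot = 0.2069 * 0.51444444 = 0.10643856 m/s. Sum: 0.3937 + 0.10643856 = 0.50013856 m/s. 1 cm/s = 0.01 m/s, so 0.50013856 m/s = 0.50013856 / 0.01 = 50.013856 cm/s ≈ 50.01 cm/s (4 s.f.). Final answer: 50.01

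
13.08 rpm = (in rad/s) 1 rpm = 0.10471976 rad/s, so 13.08 rpm = 13.08 * 0.10471976 = 1.3697344 rad/s. Result: 1.3697344 rad/s ≈ 1.37 rad/s (4 s.f.). Final answer: 1.37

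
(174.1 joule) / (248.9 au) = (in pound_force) 1.051e-12. Check: 174.1 joule = 174.1 J. 1 au = 1.4959787e+11 m, so 248.9 au = 248.9 * 1.4959787e+11 = 3.723491e+13 m. Combine: 174.1 J / 3.723491e+13 m = 4.6757196e-12 N. 1 pound_force = 4.4482216 N, so 4.6757196e-12 N = 4.6757196e-12 / 4.4482216 = 1.0511436e-12 pound_force ≈ 1.051e-12 pound_force (4 s.f.).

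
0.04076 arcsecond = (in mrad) 1 arcsecond = 4.8481368e-06 rad, so 0.04076 arcsecond = 0.04076 * 4.8481368e-06 = 1.9761006e-07 rad. 1 mrad = 0.001 rad, so 1.9761006e-07 rad = 1.9761006e-07 / 0.001 = 0.00019761006 mrad ≈ 0.0001976 mrad (4 s.f.). Final answer: 0.0001976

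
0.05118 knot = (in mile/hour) 0.0589. Check: 1 knot = 0.51444444 m/s, so 0.05118 knot = 0.05118 * 0.51444444 = 0.026329267 m/s. 1 mile/hour = 0.44704 m/s, so 0.026329267 m/s = 0.026329267 / 0.44704 = 0.058896892 mile/hour ≈ 0.0589 mile/hour (4 s.f.).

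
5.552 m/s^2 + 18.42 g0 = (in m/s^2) 5.552 m/s^2 is already in m/s^2. 1 g0 = 9.80665 m/s^2, so 18.42 g0 = 18.42 * 9.80665 = 180.63849 m/s^2. Sum: 5.552 + 180.63849 = 186.19049 m/s^2. Result: 186.19049 m/s^2 ≈ 186.2 m/s^2 (4 s.f.). Final answer: 186.2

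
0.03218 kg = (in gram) 32.18. Check: 1 gram = 0.001 kg, so 0.03218 kg = 0.03218 / 0.001 = 32.18 gram.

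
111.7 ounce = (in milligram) 1 ounce = 0.028349523 kg, so 111.7 ounce = 111.7 * 0.028349523 = 3.1666417 kg. 1 milligram = 1e-06 kg, so 3.1666417 kg = 3.1666417 / 1e-06 = 3166641.7 milligram ≈ 3.167e+06 milligram (4 s.f.). Final answer: 3.167e+06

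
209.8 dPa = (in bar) 0.0002098. Check: 1 dPa = 0.1 Pa, so 209.8 dPa = 209.8 * 0.1 = 20.98 Pa. 1 bar = 100000 Pa, so 20.98 Pa = 20.98 / 100000 = 0.0002098 bar.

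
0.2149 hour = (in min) 12.89. Check: 1 hour = 3600 s, so 0.2149 hour = 0.2149 * 3600 = 773.64 s. 1 min = 60 s, so 773.64 s = 773.64 / 60 = 12.894 min ≈ 12.89 min (4 s.f.).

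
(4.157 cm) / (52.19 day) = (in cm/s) 9.219e-07. Check: 1 cm = 0.01 m, so 4.157 cm = 4.157 * 0.01 = 0.04157 m. 1 day = 86400 s, so 52.19 day = 52.19 * 86400 = 4509216 s. Combine: 0.04157 m / 4509216 s = 9.2188975e-09 m/s. 1 cm/s = 0.01 m/s, so 9.2188975e-09 m/s = 9.2188975e-09 / 0.01 = 9.2188975e-07 cm/s ≈ 9.219e-07 cm/s (4 s.f.).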